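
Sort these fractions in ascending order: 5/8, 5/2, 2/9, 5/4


Convert to decimal for comparison:
  5/8 = 0.625
  5/2 = 2.5
  2/9 = 0.2222
  5/4 = 1.25
Decimals in increasing order: 0.2222 < 0.625 < 1.25 < 2.5
Writing each back as its fraction gives the sorted order.
Final answer: 2/9, 5/8, 5/4, 5/2


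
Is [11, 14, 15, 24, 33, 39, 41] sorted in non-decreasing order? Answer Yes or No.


Check consecutive pairs:
  11 <= 14? True
  14 <= 15? True
  15 <= 24? True
  24 <= 33? True
  33 <= 39? True
  39 <= 41? True
Every consecutive pair is in order, so the list is non-decreasing.
Final answer: Yes


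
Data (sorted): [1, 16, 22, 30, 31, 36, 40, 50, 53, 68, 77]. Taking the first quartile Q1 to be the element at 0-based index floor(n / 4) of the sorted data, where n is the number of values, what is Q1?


The list has n = 11 elements.
Q1 index = floor(11 / 4) = floor(2.75) = 2
Counting from index 0 in the sorted data, the element at index 2 is 22.
Final answer: 22


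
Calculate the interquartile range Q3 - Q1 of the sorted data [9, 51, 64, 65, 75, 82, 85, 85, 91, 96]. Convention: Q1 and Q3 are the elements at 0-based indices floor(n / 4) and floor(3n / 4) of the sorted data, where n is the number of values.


The data has n = 10 elements.
Q1 index = floor(10 / 4) = floor(2.5) = 2; Q3 index = floor(3 * 10 / 4) = floor(7.5) = 7
Q1 = element at index 2 = 64
Q3 = element at index 7 = 85
IQR = 85 - 64 = 21
Final answer: 21


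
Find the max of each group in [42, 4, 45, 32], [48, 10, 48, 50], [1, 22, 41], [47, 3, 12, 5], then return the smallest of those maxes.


Find max of each group:
  Group 1: [42, 4, 45, 32] -> max = 45
  Group 2: [48, 10, 48, 50] -> max = 50
  Group 3: [1, 22, 41] -> max = 41
  Group 4: [47, 3, 12, 5] -> max = 47
Maxes: [45, 50, 41, 47]
Minimum of maxes = 41
Final answer: 41


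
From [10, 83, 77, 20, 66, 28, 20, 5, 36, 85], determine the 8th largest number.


Sort descending: [85, 83, 77, 66, 36, 28, 20, 20, 10, 5]
The 8th element (1-indexed) is at index 7.
Value = 20
Final answer: 20


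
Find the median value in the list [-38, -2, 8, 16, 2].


First, sort the list: [-38, -2, 2, 8, 16]
The list has 5 elements (odd count).
The middle index is 2 (0-based), and the element there is 2.
Final answer: 2


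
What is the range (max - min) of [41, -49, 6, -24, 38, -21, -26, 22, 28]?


Maximum value: 41
Minimum value: -49
Range = 41 - (-49) = 90
Final answer: 90


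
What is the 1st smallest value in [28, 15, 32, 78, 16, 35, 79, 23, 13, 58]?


Sort ascending: [13, 15, 16, 23, 28, 32, 35, 58, 78, 79]
The 1st element (1-indexed) is at index 0.
Value = 13
Final answer: 13


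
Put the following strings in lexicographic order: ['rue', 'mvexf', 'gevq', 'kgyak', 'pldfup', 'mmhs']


Compare strings character by character (the first differing letter decides):
  'gevq' < 'kgyak' since 'g' < 'k' at position 1
  'kgyak' < 'mmhs' since 'k' < 'm' at position 1
  'mmhs' < 'mvexf' since 'm' < 'v' at position 2
  'mvexf' < 'pldfup' since 'm' < 'p' at position 1
  'pldfup' < 'rue' since 'p' < 'r' at position 1
Chaining these comparisons gives the alphabetical order.
Final answer: ['gevq', 'kgyak', 'mmhs', 'mvexf', 'pldfup', 'rue']


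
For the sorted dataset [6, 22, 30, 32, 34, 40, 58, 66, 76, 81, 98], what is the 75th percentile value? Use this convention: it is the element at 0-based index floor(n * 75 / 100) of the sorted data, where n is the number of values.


The dataset has n = 11 elements.
Index = floor(11 * 75 / 100) = floor(825 / 100) = floor(8.25) = 8
Counting from index 0 in the sorted data, the element at index 8 is 76.
Final answer: 76


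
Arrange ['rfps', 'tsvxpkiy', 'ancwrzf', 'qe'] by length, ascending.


Compute lengths:
  'rfps' has length 4
  'tsvxpkiy' has length 8
  'ancwrzf' has length 7
  'qe' has length 2
Lengths in increasing order: 2 < 4 < 7 < 8
Listing the words in that order gives the answer.
Final answer: ['qe', 'rfps', 'ancwrzf', 'tsvxpkiy']


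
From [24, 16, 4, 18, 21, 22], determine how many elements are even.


Check each element:
  24 is even
  16 is even
  4 is even
  18 is even
  21 is odd
  22 is even
Evens: [24, 16, 4, 18, 22]
Count of evens = 5
Final answer: 5


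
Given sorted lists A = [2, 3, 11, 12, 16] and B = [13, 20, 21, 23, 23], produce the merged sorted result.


List A: [2, 3, 11, 12, 16]
List B: [13, 20, 21, 23, 23]
Repeatedly compare the front elements and take the smaller:
  2 vs 13 -> take 2
  3 vs 13 -> take 3
  11 vs 13 -> take 11
  12 vs 13 -> take 12
  16 vs 13 -> take 13
  16 vs 20 -> take 16
  A is exhausted; append the rest of B: [20, 21, 23, 23]
Final answer: [2, 3, 11, 12, 13, 16, 20, 21, 23, 23]


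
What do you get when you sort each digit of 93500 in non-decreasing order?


The number 93500 has digits: 9, 3, 5, 0, 0
Sorted: 0, 0, 3, 5, 9
Joining the sorted digits gives the result.
Final answer: 00359


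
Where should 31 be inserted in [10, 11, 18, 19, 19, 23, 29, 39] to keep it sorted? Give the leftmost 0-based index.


List is sorted: [10, 11, 18, 19, 19, 23, 29, 39]
We need the leftmost position where 31 can be inserted, i.e. the first index whose element is >= 31 (or the end of the list if none is).
Binary search with low=0, high=8 (0-based indices):
  low=0, high=8, mid=4: a[4]=19 < 31, so low = 5
  low=5, high=8, mid=6: a[6]=29 < 31, so low = 7
  low=7, high=8, mid=7: a[7]=39 >= 31, so high = 7
Now low = high = 7, so the insertion index is 7.
Final answer: 7


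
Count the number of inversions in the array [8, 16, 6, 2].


For each element, count the later elements that are smaller than it:
  8 (index 0): smaller elements after it = [6, 2] -> 2
  16 (index 1): smaller elements after it = [6, 2] -> 2
  6 (index 2): smaller elements after it = [2] -> 1
Total inversions = 2 + 2 + 1 = 5
Final answer: 5


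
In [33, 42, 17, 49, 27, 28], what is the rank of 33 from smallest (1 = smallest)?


Sort ascending: [17, 27, 28, 33, 42, 49]
Find 33 in the sorted list.
33 is at position 4 (1-indexed).
Final answer: 4


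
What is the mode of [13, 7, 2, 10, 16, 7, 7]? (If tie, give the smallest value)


Count the frequency of each value:
  2 appears 1 time(s)
  7 appears 3 time(s)
  10 appears 1 time(s)
  13 appears 1 time(s)
  16 appears 1 time(s)
Maximum frequency is 3.
Only 7 reaches that frequency, so it is the mode.
Final answer: 7


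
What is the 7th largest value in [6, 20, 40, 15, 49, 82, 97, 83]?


Sort descending: [97, 83, 82, 49, 40, 20, 15, 6]
The 7th element (1-indexed) is at index 6.
Value = 15
Final answer: 15


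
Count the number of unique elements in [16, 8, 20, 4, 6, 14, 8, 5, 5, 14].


List all unique values:
Distinct values: [4, 5, 6, 8, 14, 16, 20]
Count = 7
Final answer: 7


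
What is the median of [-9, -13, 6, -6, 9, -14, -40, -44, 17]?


First, sort the list: [-44, -40, -14, -13, -9, -6, 6, 9, 17]
The list has 9 elements (odd count).
The middle index is 4 (0-based), and the element there is -9.
Final answer: -9


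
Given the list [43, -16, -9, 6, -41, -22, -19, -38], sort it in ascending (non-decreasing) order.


Original list: [43, -16, -9, 6, -41, -22, -19, -38]
Repeatedly take the smallest remaining element:
  Remaining [43, -16, -9, 6, -41, -22, -19, -38] -> smallest is -41
  Remaining [43, -16, -9, 6, -22, -19, -38] -> smallest is -38
  Remaining [43, -16, -9, 6, -22, -19] -> smallest is -22
  Remaining [43, -16, -9, 6, -19] -> smallest is -19
  Remaining [43, -16, -9, 6] -> smallest is -16
  Remaining [43, -9, 6] -> smallest is -9
  Remaining [43, 6] -> smallest is 6
  Remaining [43] -> smallest is 43
Collecting the picks in order gives the sorted list.
Final answer: [-41, -38, -22, -19, -16, -9, 6, 43]


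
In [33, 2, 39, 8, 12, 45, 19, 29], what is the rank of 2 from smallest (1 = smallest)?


Sort ascending: [2, 8, 12, 19, 29, 33, 39, 45]
Find 2 in the sorted list.
2 is at position 1 (1-indexed).
Final answer: 1


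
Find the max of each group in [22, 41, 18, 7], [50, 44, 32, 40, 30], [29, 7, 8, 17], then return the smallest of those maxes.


Find max of each group:
  Group 1: [22, 41, 18, 7] -> max = 41
  Group 2: [50, 44, 32, 40, 30] -> max = 50
  Group 3: [29, 7, 8, 17] -> max = 29
Maxes: [41, 50, 29]
Minimum of maxes = 29
Final answer: 29


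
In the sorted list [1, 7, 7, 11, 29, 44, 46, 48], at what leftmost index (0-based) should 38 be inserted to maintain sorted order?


List is sorted: [1, 7, 7, 11, 29, 44, 46, 48]
We need the leftmost position where 38 can be inserted, i.e. the first index whose element is >= 38 (or the end of the list if none is).
Binary search with low=0, high=8 (0-based indices):
  low=0, high=8, mid=4: a[4]=29 < 38, so low = 5
  low=5, high=8, mid=6: a[6]=46 >= 38, so high = 6
  low=5, high=6, mid=5: a[5]=44 >= 38, so high = 5
Now low = high = 5, so the insertion index is 5.
Final answer: 5


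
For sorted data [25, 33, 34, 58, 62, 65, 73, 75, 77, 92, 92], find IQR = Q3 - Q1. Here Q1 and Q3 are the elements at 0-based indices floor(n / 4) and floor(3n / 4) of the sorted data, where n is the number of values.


The data has n = 11 elements.
Q1 index = floor(11 / 4) = floor(2.75) = 2; Q3 index = floor(3 * 11 / 4) = floor(8.25) = 8
Q1 = element at index 2 = 34
Q3 = element at index 8 = 77
IQR = 77 - 34 = 43
Final answer: 43


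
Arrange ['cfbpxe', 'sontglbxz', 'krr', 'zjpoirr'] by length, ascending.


Compute lengths:
  'cfbpxe' has length 6
  'sontglbxz' has length 9
  'krr' has length 3
  'zjpoirr' has length 7
Lengths in increasing order: 3 < 6 < 7 < 9
Listing the words in that order gives the answer.
Final answer: ['krr', 'cfbpxe', 'zjpoirr', 'sontglbxz']


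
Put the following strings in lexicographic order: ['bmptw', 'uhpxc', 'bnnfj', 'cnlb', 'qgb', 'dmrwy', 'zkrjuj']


Compare strings character by character (the first differing letter decides):
  'bmptw' < 'bnnfj' since 'm' < 'n' at position 2
  'bnnfj' < 'cnlb' since 'b' < 'c' at position 1
  'cnlb' < 'dmrwy' since 'c' < 'd' at position 1
  'dmrwy' < 'qgb' since 'd' < 'q' at position 1
  'qgb' < 'uhpxc' since 'q' < 'u' at position 1
  'uhpxc' < 'zkrjuj' since 'u' < 'z' at position 1
Chaining these comparisons gives the alphabetical order.
Final answer: ['bmptw', 'bnnfj', 'cnlb', 'dmrwy', 'qgb', 'uhpxc', 'zkrjuj']


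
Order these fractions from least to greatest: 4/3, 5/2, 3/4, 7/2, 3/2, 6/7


Convert to decimal for comparison:
  4/3 = 1.3333
  5/2 = 2.5
  3/4 = 0.75
  7/2 = 3.5
  3/2 = 1.5
  6/7 = 0.8571
Decimals in increasing order: 0.75 < 0.8571 < 1.3333 < 1.5 < 2.5 < 3.5
Writing each back as its fraction gives the sorted order.
Final answer: 3/4, 6/7, 4/3, 3/2, 5/2, 7/2


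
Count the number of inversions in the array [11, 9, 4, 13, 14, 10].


For each element, count the later elements that are smaller than it:
  11 (index 0): smaller elements after it = [9, 4, 10] -> 3
  9 (index 1): smaller elements after it = [4] -> 1
  4 (index 2): smaller elements after it = [] -> 0
  13 (index 3): smaller elements after it = [10] -> 1
  14 (index 4): smaller elements after it = [10] -> 1
Total inversions = 3 + 1 + 0 + 1 + 1 = 6
Final answer: 6


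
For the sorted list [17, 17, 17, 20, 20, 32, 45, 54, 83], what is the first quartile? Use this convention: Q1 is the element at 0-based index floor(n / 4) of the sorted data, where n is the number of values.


The list has n = 9 elements.
Q1 index = floor(9 / 4) = floor(2.25) = 2
Counting from index 0 in the sorted data, the element at index 2 is 17.
Final answer: 17


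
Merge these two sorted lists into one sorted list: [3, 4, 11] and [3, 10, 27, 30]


List A: [3, 4, 11]
List B: [3, 10, 27, 30]
Repeatedly compare the front elements and take the smaller:
  3 vs 3 -> take 3
  4 vs 3 -> take 3
  4 vs 10 -> take 4
  11 vs 10 -> take 10
  11 vs 27 -> take 11
  A is exhausted; append the rest of B: [27, 30]
Final answer: [3, 3, 4, 10, 11, 27, 30]


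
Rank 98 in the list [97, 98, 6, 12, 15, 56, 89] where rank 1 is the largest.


Sort descending: [98, 97, 89, 56, 15, 12, 6]
Find 98 in the sorted list.
98 is at position 1.
Final answer: 1


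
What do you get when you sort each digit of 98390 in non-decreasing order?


The number 98390 has digits: 9, 8, 3, 9, 0
Sorted: 0, 3, 8, 9, 9
Joining the sorted digits gives the result.
Final answer: 03899


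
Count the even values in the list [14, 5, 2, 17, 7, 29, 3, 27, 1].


Check each element:
  14 is even
  5 is odd
  2 is even
  17 is odd
  7 is odd
  29 is odd
  3 is odd
  27 is odd
  1 is odd
Evens: [14, 2]
Count of evens = 2
Final answer: 2


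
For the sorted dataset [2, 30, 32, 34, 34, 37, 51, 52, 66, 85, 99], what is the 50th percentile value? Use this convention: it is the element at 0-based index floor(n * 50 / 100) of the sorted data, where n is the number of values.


The dataset has n = 11 elements.
Index = floor(11 * 50 / 100) = floor(550 / 100) = floor(5.5) = 5
Counting from index 0 in the sorted data, the element at index 5 is 37.
Final answer: 37


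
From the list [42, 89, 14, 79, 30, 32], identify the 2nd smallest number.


Sort ascending: [14, 30, 32, 42, 79, 89]
The 2nd element (1-indexed) is at index 1.
Value = 30
Final answer: 30


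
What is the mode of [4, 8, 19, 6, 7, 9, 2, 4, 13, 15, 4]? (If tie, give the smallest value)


Count the frequency of each value:
  2 appears 1 time(s)
  4 appears 3 time(s)
  6 appears 1 time(s)
  7 appears 1 time(s)
  8 appears 1 time(s)
  9 appears 1 time(s)
  13 appears 1 time(s)
  15 appears 1 time(s)
  19 appears 1 time(s)
Maximum frequency is 3.
Only 4 reaches that frequency, so it is the mode.
Final answer: 4


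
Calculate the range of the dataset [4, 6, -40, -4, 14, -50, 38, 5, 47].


Maximum value: 47
Minimum value: -50
Range = 47 - (-50) = 97
Final answer: 97


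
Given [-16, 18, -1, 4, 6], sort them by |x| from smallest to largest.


Compute absolute values:
  |-16| = 16
  |18| = 18
  |-1| = 1
  |4| = 4
  |6| = 6
Absolute values in increasing order: 1 < 4 < 6 < 16 < 18
Listing the original numbers in that order gives the answer.
Final answer: [-1, 4, 6, -16, 18]


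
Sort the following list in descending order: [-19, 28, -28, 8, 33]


Original list: [-19, 28, -28, 8, 33]
Repeatedly take the largest remaining element:
  Remaining [-19, 28, -28, 8, 33] -> largest is 33
  Remaining [-19, 28, -28, 8] -> largest is 28
  Remaining [-19, -28, 8] -> largest is 8
  Remaining [-19, -28] -> largest is -19
  Remaining [-28] -> largest is -28
Collecting the picks in order gives the descending list.
Final answer: [33, 28, 8, -19, -28]


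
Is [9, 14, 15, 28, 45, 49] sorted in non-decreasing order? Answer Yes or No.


Check consecutive pairs:
  9 <= 14? True
  14 <= 15? True
  15 <= 28? True
  28 <= 45? True
  45 <= 49? True
Every consecutive pair is in order, so the list is non-decreasing.
Final answer: Yes


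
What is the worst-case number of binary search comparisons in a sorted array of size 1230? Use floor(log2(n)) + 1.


Binary search halves the search space each step.
Maximum comparisons = floor(log2(1230)) + 1
log2(1230) = 10.2644
floor(log2(1230)) = 10, so 10 + 1 = 11
Final answer: 11


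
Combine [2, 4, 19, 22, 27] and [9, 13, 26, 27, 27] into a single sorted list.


List A: [2, 4, 19, 22, 27]
List B: [9, 13, 26, 27, 27]
Repeatedly compare the front elements and take the smaller:
  2 vs 9 -> take 2
  4 vs 9 -> take 4
  19 vs 9 -> take 9
  19 vs 13 -> take 13
  19 vs 26 -> take 19
  22 vs 26 -> take 22
  27 vs 26 -> take 26
  27 vs 27 -> take 27
  A is exhausted; append the rest of B: [27, 27]
Final answer: [2, 4, 9, 13, 19, 22, 26, 27, 27, 27]


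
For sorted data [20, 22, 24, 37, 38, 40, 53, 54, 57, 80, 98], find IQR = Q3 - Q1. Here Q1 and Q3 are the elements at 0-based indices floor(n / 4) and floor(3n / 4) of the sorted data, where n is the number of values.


The data has n = 11 elements.
Q1 index = floor(11 / 4) = floor(2.75) = 2; Q3 index = floor(3 * 11 / 4) = floor(8.25) = 8
Q1 = element at index 2 = 24
Q3 = element at index 8 = 57
IQR = 57 - 24 = 33
Final answer: 33


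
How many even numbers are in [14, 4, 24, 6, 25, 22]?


Check each element:
  14 is even
  4 is even
  24 is even
  6 is even
  25 is odd
  22 is even
Evens: [14, 4, 24, 6, 22]
Count of evens = 5
Final answer: 5


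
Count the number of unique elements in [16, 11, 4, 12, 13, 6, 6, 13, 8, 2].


List all unique values:
Distinct values: [2, 4, 6, 8, 11, 12, 13, 16]
Count = 8
Final answer: 8


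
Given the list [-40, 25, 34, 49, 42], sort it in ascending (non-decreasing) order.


Original list: [-40, 25, 34, 49, 42]
Repeatedly take the smallest remaining element:
  Remaining [-40, 25, 34, 49, 42] -> smallest is -40
  Remaining [25, 34, 49, 42] -> smallest is 25
  Remaining [34, 49, 42] -> smallest is 34
  Remaining [49, 42] -> smallest is 42
  Remaining [49] -> smallest is 49
Collecting the picks in order gives the sorted list.
Final answer: [-40, 25, 34, 42, 49]


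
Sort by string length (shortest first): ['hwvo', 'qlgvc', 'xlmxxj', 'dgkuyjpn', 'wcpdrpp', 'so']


Compute lengths:
  'hwvo' has length 4
  'qlgvc' has length 5
  'xlmxxj' has length 6
  'dgkuyjpn' has length 8
  'wcpdrpp' has length 7
  'so' has length 2
Lengths in increasing order: 2 < 4 < 5 < 6 < 7 < 8
Listing the words in that order gives the answer.
Final answer: ['so', 'hwvo', 'qlgvc', 'xlmxxj', 'wcpdrpp', 'dgkuyjpn']


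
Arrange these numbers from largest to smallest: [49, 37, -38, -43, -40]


Original list: [49, 37, -38, -43, -40]
Repeatedly take the largest remaining element:
  Remaining [49, 37, -38, -43, -40] -> largest is 49
  Remaining [37, -38, -43, -40] -> largest is 37
  Remaining [-38, -43, -40] -> largest is -38
  Remaining [-43, -40] -> largest is -40
  Remaining [-43] -> largest is -43
Collecting the picks in order gives the descending list.
Final answer: [49, 37, -38, -40, -43]


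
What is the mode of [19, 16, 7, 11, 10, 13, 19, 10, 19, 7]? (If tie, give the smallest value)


Count the frequency of each value:
  7 appears 2 time(s)
  10 appears 2 time(s)
  11 appears 1 time(s)
  13 appears 1 time(s)
  16 appears 1 time(s)
  19 appears 3 time(s)
Maximum frequency is 3.
Only 19 reaches that frequency, so it is the mode.
Final answer: 19


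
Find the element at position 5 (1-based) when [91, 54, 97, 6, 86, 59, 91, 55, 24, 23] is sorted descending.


Sort descending: [97, 91, 91, 86, 59, 55, 54, 24, 23, 6]
The 5th element (1-indexed) is at index 4.
Value = 59
Final answer: 59


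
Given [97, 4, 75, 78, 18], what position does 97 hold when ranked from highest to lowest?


Sort descending: [97, 78, 75, 18, 4]
Find 97 in the sorted list.
97 is at position 1.
Final answer: 1


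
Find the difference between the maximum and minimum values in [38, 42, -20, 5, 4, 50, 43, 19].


Maximum value: 50
Minimum value: -20
Range = 50 - (-20) = 70
Final answer: 70


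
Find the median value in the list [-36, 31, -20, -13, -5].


First, sort the list: [-36, -20, -13, -5, 31]
The list has 5 elements (odd count).
The middle index is 2 (0-based), and the element there is -13.
Final answer: -13


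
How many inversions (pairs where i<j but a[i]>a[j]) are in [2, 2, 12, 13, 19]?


For each element, count the later elements that are smaller than it:
  2 (index 0): smaller elements after it = [] -> 0
  2 (index 1): smaller elements after it = [] -> 0
  12 (index 2): smaller elements after it = [] -> 0
  13 (index 3): smaller elements after it = [] -> 0
Total inversions = 0 + 0 + 0 + 0 = 0
Final answer: 0


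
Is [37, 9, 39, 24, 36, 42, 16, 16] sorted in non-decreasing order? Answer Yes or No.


Check consecutive pairs:
  37 <= 9? False
  9 <= 39? True
  39 <= 24? False
  24 <= 36? True
  36 <= 42? True
  42 <= 16? False
  16 <= 16? True
3 consecutive pair(s) are out of order, so the list is not sorted.
Final answer: No


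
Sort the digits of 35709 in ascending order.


The number 35709 has digits: 3, 5, 7, 0, 9
Sorted: 0, 3, 5, 7, 9
Joining the sorted digits gives the result.
Final answer: 03579


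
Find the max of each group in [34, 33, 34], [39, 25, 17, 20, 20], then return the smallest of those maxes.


Find max of each group:
  Group 1: [34, 33, 34] -> max = 34
  Group 2: [39, 25, 17, 20, 20] -> max = 39
Maxes: [34, 39]
Minimum of maxes = 34
Final answer: 34


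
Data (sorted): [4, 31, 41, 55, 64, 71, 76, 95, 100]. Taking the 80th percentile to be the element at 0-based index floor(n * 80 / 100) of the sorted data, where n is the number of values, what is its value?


The dataset has n = 9 elements.
Index = floor(9 * 80 / 100) = floor(720 / 100) = floor(7.2) = 7
Counting from index 0 in the sorted data, the element at index 7 is 95.
Final answer: 95


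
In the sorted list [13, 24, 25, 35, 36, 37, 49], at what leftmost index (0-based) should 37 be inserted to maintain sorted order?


List is sorted: [13, 24, 25, 35, 36, 37, 49]
We need the leftmost position where 37 can be inserted, i.e. the first index whose element is >= 37 (or the end of the list if none is).
Binary search with low=0, high=7 (0-based indices):
  low=0, high=7, mid=3: a[3]=35 < 37, so low = 4
  low=4, high=7, mid=5: a[5]=37 >= 37, so high = 5
  low=4, high=5, mid=4: a[4]=36 < 37, so low = 5
Now low = high = 5, so the insertion index is 5.
Final answer: 5


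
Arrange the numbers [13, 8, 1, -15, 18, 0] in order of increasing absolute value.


Compute absolute values:
  |13| = 13
  |8| = 8
  |1| = 1
  |-15| = 15
  |18| = 18
  |0| = 0
Absolute values in increasing order: 0 < 1 < 8 < 13 < 15 < 18
Listing the original numbers in that order gives the answer.
Final answer: [0, 1, 8, 13, -15, 18]


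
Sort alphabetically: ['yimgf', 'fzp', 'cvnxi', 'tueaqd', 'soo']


Compare strings character by character (the first differing letter decides):
  'cvnxi' < 'fzp' since 'c' < 'f' at position 1
  'fzp' < 'soo' since 'f' < 's' at position 1
  'soo' < 'tueaqd' since 's' < 't' at position 1
  'tueaqd' < 'yimgf' since 't' < 'y' at position 1
Chaining these comparisons gives the alphabetical order.
Final answer: ['cvnxi', 'fzp', 'soo', 'tueaqd', 'yimgf']


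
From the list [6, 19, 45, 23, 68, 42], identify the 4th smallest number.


Sort ascending: [6, 19, 23, 42, 45, 68]
The 4th element (1-indexed) is at index 3.
Value = 42
Final answer: 42


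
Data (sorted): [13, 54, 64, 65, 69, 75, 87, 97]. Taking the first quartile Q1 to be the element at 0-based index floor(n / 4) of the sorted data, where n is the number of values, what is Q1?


The list has n = 8 elements.
Q1 index = floor(8 / 4) = floor(2) = 2
Counting from index 0 in the sorted data, the element at index 2 is 64.
Final answer: 64


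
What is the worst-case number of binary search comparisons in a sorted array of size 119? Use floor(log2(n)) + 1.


Binary search halves the search space each step.
Maximum comparisons = floor(log2(119)) + 1
log2(119) = 6.8948
floor(log2(119)) = 6, so 6 + 1 = 7
Final answer: 7


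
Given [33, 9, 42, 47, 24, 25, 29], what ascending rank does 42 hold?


Sort ascending: [9, 24, 25, 29, 33, 42, 47]
Find 42 in the sorted list.
42 is at position 6 (1-indexed).
Final answer: 6


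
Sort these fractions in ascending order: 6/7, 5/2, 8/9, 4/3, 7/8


Convert to decimal for comparison:
  6/7 = 0.8571
  5/2 = 2.5
  8/9 = 0.8889
  4/3 = 1.3333
  7/8 = 0.875
Decimals in increasing order: 0.8571 < 0.875 < 0.8889 < 1.3333 < 2.5
Writing each back as its fraction gives the sorted order.
Final answer: 6/7, 7/8, 8/9, 4/3, 5/2


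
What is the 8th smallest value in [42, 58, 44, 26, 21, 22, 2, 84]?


Sort ascending: [2, 21, 22, 26, 42, 44, 58, 84]
The 8th element (1-indexed) is at index 7.
Value = 84
Final answer: 84


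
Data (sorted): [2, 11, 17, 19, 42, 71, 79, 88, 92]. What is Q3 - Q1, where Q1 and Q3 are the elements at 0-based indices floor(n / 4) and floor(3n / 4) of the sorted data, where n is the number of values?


The data has n = 9 elements.
Q1 index = floor(9 / 4) = floor(2.25) = 2; Q3 index = floor(3 * 9 / 4) = floor(6.75) = 6
Q1 = element at index 2 = 17
Q3 = element at index 6 = 79
IQR = 79 - 17 = 62
Final answer: 62


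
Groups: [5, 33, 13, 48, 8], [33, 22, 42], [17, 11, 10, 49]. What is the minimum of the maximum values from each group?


Find max of each group:
  Group 1: [5, 33, 13, 48, 8] -> max = 48
  Group 2: [33, 22, 42] -> max = 42
  Group 3: [17, 11, 10, 49] -> max = 49
Maxes: [48, 42, 49]
Minimum of maxes = 42
Final answer: 42


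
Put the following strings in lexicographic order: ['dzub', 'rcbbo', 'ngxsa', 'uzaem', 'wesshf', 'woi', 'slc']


Compare strings character by character (the first differing letter decides):
  'dzub' < 'ngxsa' since 'd' < 'n' at position 1
  'ngxsa' < 'rcbbo' since 'n' < 'r' at position 1
  'rcbbo' < 'slc' since 'r' < 's' at position 1
  'slc' < 'uzaem' since 's' < 'u' at position 1
  'uzaem' < 'wesshf' since 'u' < 'w' at position 1
  'wesshf' < 'woi' since 'e' < 'o' at position 2
Chaining these comparisons gives the alphabetical order.
Final answer: ['dzub', 'ngxsa', 'rcbbo', 'slc', 'uzaem', 'wesshf', 'woi']


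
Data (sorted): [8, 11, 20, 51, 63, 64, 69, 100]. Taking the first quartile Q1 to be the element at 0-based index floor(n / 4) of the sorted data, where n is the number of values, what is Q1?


The list has n = 8 elements.
Q1 index = floor(8 / 4) = floor(2) = 2
Counting from index 0 in the sorted data, the element at index 2 is 20.
Final answer: 20


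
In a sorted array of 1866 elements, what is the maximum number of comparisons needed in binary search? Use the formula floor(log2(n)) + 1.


Binary search halves the search space each step.
Maximum comparisons = floor(log2(1866)) + 1
log2(1866) = 10.8657
floor(log2(1866)) = 10, so 10 + 1 = 11
Final answer: 11


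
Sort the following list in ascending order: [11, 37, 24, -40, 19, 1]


Original list: [11, 37, 24, -40, 19, 1]
Repeatedly take the smallest remaining element:
  Remaining [11, 37, 24, -40, 19, 1] -> smallest is -40
  Remaining [11, 37, 24, 19, 1] -> smallest is 1
  Remaining [11, 37, 24, 19] -> smallest is 11
  Remaining [37, 24, 19] -> smallest is 19
  Remaining [37, 24] -> smallest is 24
  Remaining [37] -> smallest is 37
Collecting the picks in order gives the sorted list.
Final answer: [-40, 1, 11, 19, 24, 37]


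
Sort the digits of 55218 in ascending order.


The number 55218 has digits: 5, 5, 2, 1, 8
Sorted: 1, 2, 5, 5, 8
Joining the sorted digits gives the result.
Final answer: 12558


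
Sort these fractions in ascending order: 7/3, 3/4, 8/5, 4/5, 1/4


Convert to decimal for comparison:
  7/3 = 2.3333
  3/4 = 0.75
  8/5 = 1.6
  4/5 = 0.8
  1/4 = 0.25
Decimals in increasing order: 0.25 < 0.75 < 0.8 < 1.6 < 2.3333
Writing each back as its fraction gives the sorted order.
Final answer: 1/4, 3/4, 4/5, 8/5, 7/3


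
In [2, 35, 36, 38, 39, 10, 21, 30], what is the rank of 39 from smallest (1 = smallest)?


Sort ascending: [2, 10, 21, 30, 35, 36, 38, 39]
Find 39 in the sorted list.
39 is at position 8 (1-indexed).
Final answer: 8


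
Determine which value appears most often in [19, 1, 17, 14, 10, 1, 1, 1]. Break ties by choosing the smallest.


Count the frequency of each value:
  1 appears 4 time(s)
  10 appears 1 time(s)
  14 appears 1 time(s)
  17 appears 1 time(s)
  19 appears 1 time(s)
Maximum frequency is 4.
Only 1 reaches that frequency, so it is the mode.
Final answer: 1


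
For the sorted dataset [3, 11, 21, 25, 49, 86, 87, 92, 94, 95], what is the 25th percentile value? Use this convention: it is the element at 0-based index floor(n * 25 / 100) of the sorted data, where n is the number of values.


The dataset has n = 10 elements.
Index = floor(10 * 25 / 100) = floor(250 / 100) = floor(2.5) = 2
Counting from index 0 in the sorted data, the element at index 2 is 21.
Final answer: 21


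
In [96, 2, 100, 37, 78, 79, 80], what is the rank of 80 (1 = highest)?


Sort descending: [100, 96, 80, 79, 78, 37, 2]
Find 80 in the sorted list.
80 is at position 3.
Final answer: 3


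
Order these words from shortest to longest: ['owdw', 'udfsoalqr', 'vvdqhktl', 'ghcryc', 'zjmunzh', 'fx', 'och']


Compute lengths:
  'owdw' has length 4
  'udfsoalqr' has length 9
  'vvdqhktl' has length 8
  'ghcryc' has length 6
  'zjmunzh' has length 7
  'fx' has length 2
  'och' has length 3
Lengths in increasing order: 2 < 3 < 4 < 6 < 7 < 8 < 9
Listing the words in that order gives the answer.
Final answer: ['fx', 'och', 'owdw', 'ghcryc', 'zjmunzh', 'vvdqhktl', 'udfsoalqr']


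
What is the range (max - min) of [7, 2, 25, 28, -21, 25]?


Maximum value: 28
Minimum value: -21
Range = 28 - (-21) = 49
Final answer: 49


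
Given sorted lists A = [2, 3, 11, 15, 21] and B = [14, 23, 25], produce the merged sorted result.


List A: [2, 3, 11, 15, 21]
List B: [14, 23, 25]
Repeatedly compare the front elements and take the smaller:
  2 vs 14 -> take 2
  3 vs 14 -> take 3
  11 vs 14 -> take 11
  15 vs 14 -> take 14
  15 vs 23 -> take 15
  21 vs 23 -> take 21
  A is exhausted; append the rest of B: [23, 25]
Final answer: [2, 3, 11, 14, 15, 21, 23, 25]


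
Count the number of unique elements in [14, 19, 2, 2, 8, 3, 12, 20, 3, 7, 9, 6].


List all unique values:
Distinct values: [2, 3, 6, 7, 8, 9, 12, 14, 19, 20]
Count = 10
Final answer: 10


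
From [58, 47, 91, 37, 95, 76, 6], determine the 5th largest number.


Sort descending: [95, 91, 76, 58, 47, 37, 6]
The 5th element (1-indexed) is at index 4.
Value = 47
Final answer: 47


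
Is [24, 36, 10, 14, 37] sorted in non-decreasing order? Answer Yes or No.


Check consecutive pairs:
  24 <= 36? True
  36 <= 10? False
  10 <= 14? True
  14 <= 37? True
1 consecutive pair(s) are out of order, so the list is not sorted.
Final answer: No


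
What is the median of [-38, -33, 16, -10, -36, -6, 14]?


First, sort the list: [-38, -36, -33, -10, -6, 14, 16]
The list has 7 elements (odd count).
The middle index is 3 (0-based), and the element there is -10.
Final answer: -10


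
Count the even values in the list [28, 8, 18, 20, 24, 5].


Check each element:
  28 is even
  8 is even
  18 is even
  20 is even
  24 is even
  5 is odd
Evens: [28, 8, 18, 20, 24]
Count of evens = 5
Final answer: 5


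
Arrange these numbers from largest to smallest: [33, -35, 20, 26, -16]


Original list: [33, -35, 20, 26, -16]
Repeatedly take the largest remaining element:
  Remaining [33, -35, 20, 26, -16] -> largest is 33
  Remaining [-35, 20, 26, -16] -> largest is 26
  Remaining [-35, 20, -16] -> largest is 20
  Remaining [-35, -16] -> largest is -16
  Remaining [-35] -> largest is -35
Collecting the picks in order gives the descending list.
Final answer: [33, 26, 20, -16, -35]


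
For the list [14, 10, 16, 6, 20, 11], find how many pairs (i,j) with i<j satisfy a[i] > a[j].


For each element, count the later elements that are smaller than it:
  14 (index 0): smaller elements after it = [10, 6, 11] -> 3
  10 (index 1): smaller elements after it = [6] -> 1
  16 (index 2): smaller elements after it = [6, 11] -> 2
  6 (index 3): smaller elements after it = [] -> 0
  20 (index 4): smaller elements after it = [11] -> 1
Total inversions = 3 + 1 + 2 + 0 + 1 = 7
Final answer: 7


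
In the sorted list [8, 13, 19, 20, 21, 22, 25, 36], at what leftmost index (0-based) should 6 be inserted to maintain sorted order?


List is sorted: [8, 13, 19, 20, 21, 22, 25, 36]
We need the leftmost position where 6 can be inserted, i.e. the first index whose element is >= 6 (or the end of the list if none is).
Binary search with low=0, high=8 (0-based indices):
  low=0, high=8, mid=4: a[4]=21 >= 6, so high = 4
  low=0, high=4, mid=2: a[2]=19 >= 6, so high = 2
  low=0, high=2, mid=1: a[1]=13 >= 6, so high = 1
  low=0, high=1, mid=0: a[0]=8 >= 6, so high = 0
Now low = high = 0, so the insertion index is 0.
Final answer: 0


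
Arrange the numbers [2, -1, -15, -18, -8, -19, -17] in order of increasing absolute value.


Compute absolute values:
  |2| = 2
  |-1| = 1
  |-15| = 15
  |-18| = 18
  |-8| = 8
  |-19| = 19
  |-17| = 17
Absolute values in increasing order: 1 < 2 < 8 < 15 < 17 < 18 < 19
Listing the original numbers in that order gives the answer.
Final answer: [-1, 2, -8, -15, -17, -18, -19]


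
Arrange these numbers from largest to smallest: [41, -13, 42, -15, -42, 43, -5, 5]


Original list: [41, -13, 42, -15, -42, 43, -5, 5]
Repeatedly take the largest remaining element:
  Remaining [41, -13, 42, -15, -42, 43, -5, 5] -> largest is 43
  Remaining [41, -13, 42, -15, -42, -5, 5] -> largest is 42
  Remaining [41, -13, -15, -42, -5, 5] -> largest is 41
  Remaining [-13, -15, -42, -5, 5] -> largest is 5
  Remaining [-13, -15, -42, -5] -> largest is -5
  Remaining [-13, -15, -42] -> largest is -13
  Remaining [-15, -42] -> largest is -15
  Remaining [-42] -> largest is -42
Collecting the picks in order gives the descending list.
Final answer: [43, 42, 41, 5, -5, -13, -15, -42]


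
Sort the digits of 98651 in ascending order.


The number 98651 has digits: 9, 8, 6, 5, 1
Sorted: 1, 5, 6, 8, 9
Joining the sorted digits gives the result.
Final answer: 15689


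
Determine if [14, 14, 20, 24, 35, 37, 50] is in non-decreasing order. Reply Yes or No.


Check consecutive pairs:
  14 <= 14? True
  14 <= 20? True
  20 <= 24? True
  24 <= 35? True
  35 <= 37? True
  37 <= 50? True
Every consecutive pair is in order, so the list is non-decreasing.
Final answer: Yes


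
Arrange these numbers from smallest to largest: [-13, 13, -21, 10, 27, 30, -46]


Original list: [-13, 13, -21, 10, 27, 30, -46]
Repeatedly take the smallest remaining element:
  Remaining [-13, 13, -21, 10, 27, 30, -46] -> smallest is -46
  Remaining [-13, 13, -21, 10, 27, 30] -> smallest is -21
  Remaining [-13, 13, 10, 27, 30] -> smallest is -13
  Remaining [13, 10, 27, 30] -> smallest is 10
  Remaining [13, 27, 30] -> smallest is 13
  Remaining [27, 30] -> smallest is 27
  Remaining [30] -> smallest is 30
Collecting the picks in order gives the sorted list.
Final answer: [-46, -21, -13, 10, 13, 27, 30]


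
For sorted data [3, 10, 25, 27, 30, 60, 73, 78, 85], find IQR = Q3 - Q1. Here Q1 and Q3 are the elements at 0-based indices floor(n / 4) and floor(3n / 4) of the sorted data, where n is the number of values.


The data has n = 9 elements.
Q1 index = floor(9 / 4) = floor(2.25) = 2; Q3 index = floor(3 * 9 / 4) = floor(6.75) = 6
Q1 = element at index 2 = 25
Q3 = element at index 6 = 73
IQR = 73 - 25 = 48
Final answer: 48


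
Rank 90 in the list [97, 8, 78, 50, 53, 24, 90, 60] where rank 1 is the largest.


Sort descending: [97, 90, 78, 60, 53, 50, 24, 8]
Find 90 in the sorted list.
90 is at position 2.
Final answer: 2


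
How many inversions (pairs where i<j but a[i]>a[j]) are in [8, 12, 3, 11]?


For each element, count the later elements that are smaller than it:
  8 (index 0): smaller elements after it = [3] -> 1
  12 (index 1): smaller elements after it = [3, 11] -> 2
  3 (index 2): smaller elements after it = [] -> 0
Total inversions = 1 + 2 + 0 = 3
Final answer: 3


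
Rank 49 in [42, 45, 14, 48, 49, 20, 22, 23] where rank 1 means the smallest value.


Sort ascending: [14, 20, 22, 23, 42, 45, 48, 49]
Find 49 in the sorted list.
49 is at position 8 (1-indexed).
Final answer: 8


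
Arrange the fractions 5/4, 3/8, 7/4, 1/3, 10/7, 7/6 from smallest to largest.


Convert to decimal for comparison:
  5/4 = 1.25
  3/8 = 0.375
  7/4 = 1.75
  1/3 = 0.3333
  10/7 = 1.4286
  7/6 = 1.1667
Decimals in increasing order: 0.3333 < 0.375 < 1.1667 < 1.25 < 1.4286 < 1.75
Writing each back as its fraction gives the sorted order.
Final answer: 1/3, 3/8, 7/6, 5/4, 10/7, 7/4


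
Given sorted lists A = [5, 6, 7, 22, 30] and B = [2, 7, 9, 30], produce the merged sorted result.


List A: [5, 6, 7, 22, 30]
List B: [2, 7, 9, 30]
Repeatedly compare the front elements and take the smaller:
  5 vs 2 -> take 2
  5 vs 7 -> take 5
  6 vs 7 -> take 6
  7 vs 7 -> take 7
  22 vs 7 -> take 7
  22 vs 9 -> take 9
  22 vs 30 -> take 22
  30 vs 30 -> take 30
  A is exhausted; append the rest of B: [30]
Final answer: [2, 5, 6, 7, 7, 9, 22, 30, 30]


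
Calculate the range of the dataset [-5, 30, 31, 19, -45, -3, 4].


Maximum value: 31
Minimum value: -45
Range = 31 - (-45) = 76
Final answer: 76


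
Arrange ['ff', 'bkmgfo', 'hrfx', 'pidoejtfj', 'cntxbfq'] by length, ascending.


Compute lengths:
  'ff' has length 2
  'bkmgfo' has length 6
  'hrfx' has length 4
  'pidoejtfj' has length 9
  'cntxbfq' has length 7
Lengths in increasing order: 2 < 4 < 6 < 7 < 9
Listing the words in that order gives the answer.
Final answer: ['ff', 'hrfx', 'bkmgfo', 'cntxbfq', 'pidoejtfj']


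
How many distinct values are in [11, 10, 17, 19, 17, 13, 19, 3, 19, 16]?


List all unique values:
Distinct values: [3, 10, 11, 13, 16, 17, 19]
Count = 7
Final answer: 7


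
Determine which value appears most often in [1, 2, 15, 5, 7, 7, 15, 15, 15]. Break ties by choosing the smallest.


Count the frequency of each value:
  1 appears 1 time(s)
  2 appears 1 time(s)
  5 appears 1 time(s)
  7 appears 2 time(s)
  15 appears 4 time(s)
Maximum frequency is 4.
Only 15 reaches that frequency, so it is the mode.
Final answer: 15


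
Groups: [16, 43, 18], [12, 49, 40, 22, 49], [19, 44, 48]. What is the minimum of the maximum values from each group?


Find max of each group:
  Group 1: [16, 43, 18] -> max = 43
  Group 2: [12, 49, 40, 22, 49] -> max = 49
  Group 3: [19, 44, 48] -> max = 48
Maxes: [43, 49, 48]
Minimum of maxes = 43
Final answer: 43


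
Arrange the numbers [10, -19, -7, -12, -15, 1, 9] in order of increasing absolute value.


Compute absolute values:
  |10| = 10
  |-19| = 19
  |-7| = 7
  |-12| = 12
  |-15| = 15
  |1| = 1
  |9| = 9
Absolute values in increasing order: 1 < 7 < 9 < 10 < 12 < 15 < 19
Listing the original numbers in that order gives the answer.
Final answer: [1, -7, 9, 10, -12, -15, -19]


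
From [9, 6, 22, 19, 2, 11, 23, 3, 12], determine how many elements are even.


Check each element:
  9 is odd
  6 is even
  22 is even
  19 is odd
  2 is even
  11 is odd
  23 is odd
  3 is odd
  12 is even
Evens: [6, 22, 2, 12]
Count of evens = 4
Final answer: 4


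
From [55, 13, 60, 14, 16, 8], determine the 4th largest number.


Sort descending: [60, 55, 16, 14, 13, 8]
The 4th element (1-indexed) is at index 3.
Value = 14
Final answer: 14


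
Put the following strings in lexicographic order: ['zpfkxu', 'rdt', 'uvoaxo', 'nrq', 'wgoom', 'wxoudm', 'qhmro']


Compare strings character by character (the first differing letter decides):
  'nrq' < 'qhmro' since 'n' < 'q' at position 1
  'qhmro' < 'rdt' since 'q' < 'r' at position 1
  'rdt' < 'uvoaxo' since 'r' < 'u' at position 1
  'uvoaxo' < 'wgoom' since 'u' < 'w' at position 1
  'wgoom' < 'wxoudm' since 'g' < 'x' at position 2
  'wxoudm' < 'zpfkxu' since 'w' < 'z' at position 1
Chaining these comparisons gives the alphabetical order.
Final answer: ['nrq', 'qhmro', 'rdt', 'uvoaxo', 'wgoom', 'wxoudm', 'zpfkxu']


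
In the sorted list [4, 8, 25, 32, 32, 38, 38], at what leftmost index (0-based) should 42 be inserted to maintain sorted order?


List is sorted: [4, 8, 25, 32, 32, 38, 38]
We need the leftmost position where 42 can be inserted, i.e. the first index whose element is >= 42 (or the end of the list if none is).
Binary search with low=0, high=7 (0-based indices):
  low=0, high=7, mid=3: a[3]=32 < 42, so low = 4
  low=4, high=7, mid=5: a[5]=38 < 42, so low = 6
  low=6, high=7, mid=6: a[6]=38 < 42, so low = 7
Now low = high = 7, so the insertion index is 7.
Final answer: 7


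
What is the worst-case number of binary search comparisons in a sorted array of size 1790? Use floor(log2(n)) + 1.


Binary search halves the search space each step.
Maximum comparisons = floor(log2(1790)) + 1
log2(1790) = 10.8057
floor(log2(1790)) = 10, so 10 + 1 = 11
Final answer: 11


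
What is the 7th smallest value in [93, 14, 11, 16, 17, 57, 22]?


Sort ascending: [11, 14, 16, 17, 22, 57, 93]
The 7th element (1-indexed) is at index 6.
Value = 93
Final answer: 93
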